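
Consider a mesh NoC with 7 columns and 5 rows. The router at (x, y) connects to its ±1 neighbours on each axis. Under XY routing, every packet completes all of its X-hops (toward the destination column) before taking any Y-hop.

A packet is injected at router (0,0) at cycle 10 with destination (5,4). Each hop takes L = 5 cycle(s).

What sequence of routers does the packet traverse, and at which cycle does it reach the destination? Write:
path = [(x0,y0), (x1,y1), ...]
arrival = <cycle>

path = [(0,0), (1,0), (2,0), (3,0), (4,0), (5,0), (5,1), (5,2), (5,3), (5,4)]
arrival = 55

  0. router=(0,0) cycle=10 (inject)
  1. router=(1,0) cycle=15 dir=E
  2. router=(2,0) cycle=20 dir=E
  3. router=(3,0) cycle=25 dir=E
  4. router=(4,0) cycle=30 dir=E
  5. router=(5,0) cycle=35 dir=E
  6. router=(5,1) cycle=40 dir=N
  7. router=(5,2) cycle=45 dir=N
  8. router=(5,3) cycle=50 dir=N
  9. router=(5,4) cycle=55 dir=N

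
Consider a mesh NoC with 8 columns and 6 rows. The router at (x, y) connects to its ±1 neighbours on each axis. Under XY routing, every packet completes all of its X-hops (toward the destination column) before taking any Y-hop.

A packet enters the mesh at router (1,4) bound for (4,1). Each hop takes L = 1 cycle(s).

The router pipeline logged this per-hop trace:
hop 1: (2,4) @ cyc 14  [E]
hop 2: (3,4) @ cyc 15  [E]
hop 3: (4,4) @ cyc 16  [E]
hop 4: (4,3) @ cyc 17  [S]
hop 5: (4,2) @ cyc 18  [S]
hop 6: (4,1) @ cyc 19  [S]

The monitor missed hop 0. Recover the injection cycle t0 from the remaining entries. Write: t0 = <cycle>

t0 = 13

cyc[1] = 14 and cyc[k] = t0 + k·L for every k.
Therefore t0 = 14 − L = 13.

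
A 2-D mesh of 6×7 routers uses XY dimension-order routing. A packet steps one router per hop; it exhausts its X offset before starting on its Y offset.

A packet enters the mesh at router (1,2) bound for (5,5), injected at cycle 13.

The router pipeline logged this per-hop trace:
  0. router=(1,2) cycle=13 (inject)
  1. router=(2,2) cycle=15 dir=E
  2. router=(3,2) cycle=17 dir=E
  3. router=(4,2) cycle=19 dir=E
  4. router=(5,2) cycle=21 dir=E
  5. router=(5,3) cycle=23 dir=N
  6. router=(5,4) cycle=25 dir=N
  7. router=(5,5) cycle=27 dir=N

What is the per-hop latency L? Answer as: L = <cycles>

L = 2

Between hops 0 and 1 the cycle counter advances 15 − 13 = 2.
That increment is L by definition: L = 2.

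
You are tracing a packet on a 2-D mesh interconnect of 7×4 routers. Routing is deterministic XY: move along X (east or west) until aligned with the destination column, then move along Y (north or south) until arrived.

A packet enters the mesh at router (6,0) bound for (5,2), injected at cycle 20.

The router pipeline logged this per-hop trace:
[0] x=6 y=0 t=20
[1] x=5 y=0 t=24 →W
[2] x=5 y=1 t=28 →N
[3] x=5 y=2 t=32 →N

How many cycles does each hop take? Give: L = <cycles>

L = 4

From hop 0 (20) to hop 1 (24): +4 cycles.
Per-hop latency L = Δcyc = 4.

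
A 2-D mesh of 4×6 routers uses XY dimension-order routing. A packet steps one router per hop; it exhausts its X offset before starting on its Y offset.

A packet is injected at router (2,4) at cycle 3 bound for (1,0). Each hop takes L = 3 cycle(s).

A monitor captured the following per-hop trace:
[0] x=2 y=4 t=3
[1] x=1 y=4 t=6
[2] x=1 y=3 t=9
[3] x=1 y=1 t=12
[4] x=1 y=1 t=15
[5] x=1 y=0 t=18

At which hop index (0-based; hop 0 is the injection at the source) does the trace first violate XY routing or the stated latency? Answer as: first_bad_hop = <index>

first_bad_hop = 3

hop 1: step (-1,+0), +3 cyc — ok
hop 2: step (+0,-1), +3 cyc — ok
hop 3: step (+0,-2), +3 cyc — BAD: non-unit step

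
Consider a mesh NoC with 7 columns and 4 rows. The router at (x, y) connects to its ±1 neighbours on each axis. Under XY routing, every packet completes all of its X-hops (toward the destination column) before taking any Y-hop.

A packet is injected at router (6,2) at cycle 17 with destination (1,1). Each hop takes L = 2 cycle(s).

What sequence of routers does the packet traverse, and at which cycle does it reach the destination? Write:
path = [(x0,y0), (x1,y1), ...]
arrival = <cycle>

path = [(6,2), (5,2), (4,2), (3,2), (2,2), (1,2), (1,1)]
arrival = 29

src (6,2)  cyc=17
W→(5,2)  cyc=19
W→(4,2)  cyc=21
W→(3,2)  cyc=23
W→(2,2)  cyc=25
W→(1,2)  cyc=27
S→(1,1)  cyc=29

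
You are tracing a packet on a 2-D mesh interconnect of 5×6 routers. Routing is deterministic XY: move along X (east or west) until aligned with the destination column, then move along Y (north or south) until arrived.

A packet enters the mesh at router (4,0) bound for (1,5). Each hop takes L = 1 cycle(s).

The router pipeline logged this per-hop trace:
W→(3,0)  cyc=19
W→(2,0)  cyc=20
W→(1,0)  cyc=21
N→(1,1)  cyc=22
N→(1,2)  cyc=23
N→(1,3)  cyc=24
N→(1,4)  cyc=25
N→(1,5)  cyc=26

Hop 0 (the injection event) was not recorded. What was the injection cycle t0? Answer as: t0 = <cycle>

At hop 1 the cycle is 19; in general cyc_k = t0 + kL.
t0 = cyc[1] − L = 19 − 1 = 18.

t0 = 18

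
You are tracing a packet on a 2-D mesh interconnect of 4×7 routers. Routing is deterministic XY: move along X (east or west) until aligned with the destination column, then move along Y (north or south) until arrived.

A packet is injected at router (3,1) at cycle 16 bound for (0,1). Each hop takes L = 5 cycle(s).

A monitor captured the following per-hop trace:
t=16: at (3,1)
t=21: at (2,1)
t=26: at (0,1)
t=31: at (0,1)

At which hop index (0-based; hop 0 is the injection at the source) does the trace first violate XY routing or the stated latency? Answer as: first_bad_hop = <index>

[1] (-1,+0) / 5c ⇒ ok
[2] (-2,+0) / 5c ⇒ BAD: non-unit step

first_bad_hop = 2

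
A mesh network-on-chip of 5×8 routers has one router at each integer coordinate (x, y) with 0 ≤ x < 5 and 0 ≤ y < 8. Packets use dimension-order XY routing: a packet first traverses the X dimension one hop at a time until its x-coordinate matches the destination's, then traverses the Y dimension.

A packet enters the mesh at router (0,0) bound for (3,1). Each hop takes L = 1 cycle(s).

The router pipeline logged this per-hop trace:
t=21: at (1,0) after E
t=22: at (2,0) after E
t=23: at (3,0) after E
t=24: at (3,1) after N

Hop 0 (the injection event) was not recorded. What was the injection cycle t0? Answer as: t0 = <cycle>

The first recorded entry is hop 1 at cycle 21.
t0 = cyc[1] − L = 21 − 1 = 20.

t0 = 20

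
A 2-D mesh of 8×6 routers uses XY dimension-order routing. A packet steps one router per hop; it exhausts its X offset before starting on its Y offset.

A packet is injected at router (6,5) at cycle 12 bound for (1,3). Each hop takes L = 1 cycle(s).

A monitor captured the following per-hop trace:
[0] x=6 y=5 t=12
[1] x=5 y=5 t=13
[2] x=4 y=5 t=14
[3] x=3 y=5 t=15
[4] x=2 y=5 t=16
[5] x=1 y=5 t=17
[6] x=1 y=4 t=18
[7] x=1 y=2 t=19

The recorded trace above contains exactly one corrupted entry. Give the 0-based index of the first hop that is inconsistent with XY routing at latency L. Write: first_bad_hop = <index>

first_bad_hop = 7

  1: Δx=-1 Δy=+0 Δt=1 [ok]
  2: Δx=-1 Δy=+0 Δt=1 [ok]
  3: Δx=-1 Δy=+0 Δt=1 [ok]
  4: Δx=-1 Δy=+0 Δt=1 [ok]
  5: Δx=-1 Δy=+0 Δt=1 [ok]
  6: Δx=+0 Δy=-1 Δt=1 [ok]
  7: Δx=+0 Δy=-2 Δt=1 [BAD: non-unit step]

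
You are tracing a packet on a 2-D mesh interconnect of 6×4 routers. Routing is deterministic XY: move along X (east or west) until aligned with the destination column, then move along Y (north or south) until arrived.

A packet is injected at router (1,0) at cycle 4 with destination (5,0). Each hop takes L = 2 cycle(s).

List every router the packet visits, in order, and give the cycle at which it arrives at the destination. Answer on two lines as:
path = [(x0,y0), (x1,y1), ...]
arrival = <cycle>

hop 0: (1,0) @ cyc 4
hop 1: (2,0) @ cyc 6  [E]
hop 2: (3,0) @ cyc 8  [E]
hop 3: (4,0) @ cyc 10  [E]
hop 4: (5,0) @ cyc 12  [E]

path = [(1,0), (2,0), (3,0), (4,0), (5,0)]
arrival = 12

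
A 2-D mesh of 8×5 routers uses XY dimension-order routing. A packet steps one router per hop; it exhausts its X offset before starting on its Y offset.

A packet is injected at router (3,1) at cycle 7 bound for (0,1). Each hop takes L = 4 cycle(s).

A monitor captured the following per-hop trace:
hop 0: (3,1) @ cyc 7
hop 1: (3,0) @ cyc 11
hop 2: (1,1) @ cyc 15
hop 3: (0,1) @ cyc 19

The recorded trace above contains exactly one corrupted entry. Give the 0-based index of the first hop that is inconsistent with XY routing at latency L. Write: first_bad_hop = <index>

first_bad_hop = 1

  1: Δx=+0 Δy=-1 Δt=4 [BAD: Y-move but x=3≠0]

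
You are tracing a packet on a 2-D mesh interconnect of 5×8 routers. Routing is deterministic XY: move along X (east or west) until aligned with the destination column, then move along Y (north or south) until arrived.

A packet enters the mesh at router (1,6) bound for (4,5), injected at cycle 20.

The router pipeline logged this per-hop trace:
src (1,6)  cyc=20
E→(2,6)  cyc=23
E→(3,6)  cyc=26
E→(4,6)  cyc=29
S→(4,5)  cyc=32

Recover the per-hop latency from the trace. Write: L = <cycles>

L = 3

Between hops 0 and 1 the cycle counter advances 23 − 20 = 3.
That increment is L by definition: L = 3.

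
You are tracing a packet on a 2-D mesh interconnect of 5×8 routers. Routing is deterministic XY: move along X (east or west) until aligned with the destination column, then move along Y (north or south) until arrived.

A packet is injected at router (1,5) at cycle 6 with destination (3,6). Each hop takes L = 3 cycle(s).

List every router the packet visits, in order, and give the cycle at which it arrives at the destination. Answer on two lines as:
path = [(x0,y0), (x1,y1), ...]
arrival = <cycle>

path = [(1,5), (2,5), (3,5), (3,6)]
arrival = 15

[0] x=1 y=5 t=6
[1] x=2 y=5 t=9 →E
[2] x=3 y=5 t=12 →E
[3] x=3 y=6 t=15 →N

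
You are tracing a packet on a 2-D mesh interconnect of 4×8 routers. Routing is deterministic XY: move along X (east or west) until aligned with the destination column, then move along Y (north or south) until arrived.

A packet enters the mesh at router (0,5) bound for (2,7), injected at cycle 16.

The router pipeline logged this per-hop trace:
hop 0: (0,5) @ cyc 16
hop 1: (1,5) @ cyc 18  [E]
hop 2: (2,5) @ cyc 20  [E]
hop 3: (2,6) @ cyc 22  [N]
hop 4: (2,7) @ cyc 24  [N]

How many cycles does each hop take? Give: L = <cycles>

L = 2

Δcyc across hop 0→1: 18 − 16 = 2.
One hop costs L cycles, so L = 2.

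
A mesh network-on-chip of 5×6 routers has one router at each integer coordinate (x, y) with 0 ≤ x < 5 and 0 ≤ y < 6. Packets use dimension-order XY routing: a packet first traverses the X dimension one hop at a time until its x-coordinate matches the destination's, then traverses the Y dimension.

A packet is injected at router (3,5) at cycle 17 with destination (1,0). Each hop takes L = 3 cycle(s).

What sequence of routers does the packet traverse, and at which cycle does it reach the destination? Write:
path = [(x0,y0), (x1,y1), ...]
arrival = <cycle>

  0. router=(3,5) cycle=17 (inject)
  1. router=(2,5) cycle=20 dir=W
  2. router=(1,5) cycle=23 dir=W
  3. router=(1,4) cycle=26 dir=S
  4. router=(1,3) cycle=29 dir=S
  5. router=(1,2) cycle=32 dir=S
  6. router=(1,1) cycle=35 dir=S
  7. router=(1,0) cycle=38 dir=S

path = [(3,5), (2,5), (1,5), (1,4), (1,3), (1,2), (1,1), (1,0)]
arrival = 38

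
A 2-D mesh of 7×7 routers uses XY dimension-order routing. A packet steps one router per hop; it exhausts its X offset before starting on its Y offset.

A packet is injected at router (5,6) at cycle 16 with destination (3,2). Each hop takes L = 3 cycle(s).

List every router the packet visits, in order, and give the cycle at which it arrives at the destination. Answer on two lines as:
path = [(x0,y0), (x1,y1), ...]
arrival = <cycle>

path = [(5,6), (4,6), (3,6), (3,5), (3,4), (3,3), (3,2)]
arrival = 34

hop 0: (5,6) @ cyc 16
hop 1: (4,6) @ cyc 19  [W]
hop 2: (3,6) @ cyc 22  [W]
hop 3: (3,5) @ cyc 25  [S]
hop 4: (3,4) @ cyc 28  [S]
hop 5: (3,3) @ cyc 31  [S]
hop 6: (3,2) @ cyc 34  [S]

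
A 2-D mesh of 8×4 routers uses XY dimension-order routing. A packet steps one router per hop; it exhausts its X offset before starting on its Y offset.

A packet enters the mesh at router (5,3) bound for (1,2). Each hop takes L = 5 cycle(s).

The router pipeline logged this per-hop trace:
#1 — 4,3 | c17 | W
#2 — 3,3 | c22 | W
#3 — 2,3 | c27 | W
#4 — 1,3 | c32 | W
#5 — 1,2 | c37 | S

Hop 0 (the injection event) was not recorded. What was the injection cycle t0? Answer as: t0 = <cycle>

t0 = 12

Hop 1 reached at cycle 17; hop k is at t0 + k·L.
Therefore t0 = 17 − L = 12.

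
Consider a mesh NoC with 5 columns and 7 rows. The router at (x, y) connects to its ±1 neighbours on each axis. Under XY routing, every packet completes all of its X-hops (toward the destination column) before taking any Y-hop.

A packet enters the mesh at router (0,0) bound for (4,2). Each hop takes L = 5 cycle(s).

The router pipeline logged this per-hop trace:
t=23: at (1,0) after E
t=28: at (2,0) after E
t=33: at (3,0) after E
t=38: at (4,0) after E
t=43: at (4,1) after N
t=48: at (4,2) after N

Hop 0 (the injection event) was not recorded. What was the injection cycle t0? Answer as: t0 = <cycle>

Hop 1 reached at cycle 23; hop k is at t0 + k·L.
So t0 = 23 − 1·5 = 18.

t0 = 18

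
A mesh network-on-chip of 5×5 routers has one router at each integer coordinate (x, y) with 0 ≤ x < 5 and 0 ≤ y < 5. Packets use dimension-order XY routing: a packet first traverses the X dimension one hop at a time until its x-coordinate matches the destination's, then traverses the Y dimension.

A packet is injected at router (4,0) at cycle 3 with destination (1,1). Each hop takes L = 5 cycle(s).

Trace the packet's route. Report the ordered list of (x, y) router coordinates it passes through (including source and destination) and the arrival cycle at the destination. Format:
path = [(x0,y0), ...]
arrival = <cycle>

path = [(4,0), (3,0), (2,0), (1,0), (1,1)]
arrival = 23

t=3: at (4,0)
t=8: at (3,0) after W
t=13: at (2,0) after W
t=18: at (1,0) after W
t=23: at (1,1) after N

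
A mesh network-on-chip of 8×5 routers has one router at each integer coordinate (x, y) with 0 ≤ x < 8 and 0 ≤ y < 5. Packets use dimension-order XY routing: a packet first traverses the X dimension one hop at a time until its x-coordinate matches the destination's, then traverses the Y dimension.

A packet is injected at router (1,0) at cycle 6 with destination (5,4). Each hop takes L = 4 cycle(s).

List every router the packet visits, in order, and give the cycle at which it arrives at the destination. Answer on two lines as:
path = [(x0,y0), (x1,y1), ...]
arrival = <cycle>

path = [(1,0), (2,0), (3,0), (4,0), (5,0), (5,1), (5,2), (5,3), (5,4)]
arrival = 38

hop 0: (1,0) @ cyc 6
hop 1: (2,0) @ cyc 10  [E]
hop 2: (3,0) @ cyc 14  [E]
hop 3: (4,0) @ cyc 18  [E]
hop 4: (5,0) @ cyc 22  [E]
hop 5: (5,1) @ cyc 26  [N]
hop 6: (5,2) @ cyc 30  [N]
hop 7: (5,3) @ cyc 34  [N]
hop 8: (5,4) @ cyc 38  [N]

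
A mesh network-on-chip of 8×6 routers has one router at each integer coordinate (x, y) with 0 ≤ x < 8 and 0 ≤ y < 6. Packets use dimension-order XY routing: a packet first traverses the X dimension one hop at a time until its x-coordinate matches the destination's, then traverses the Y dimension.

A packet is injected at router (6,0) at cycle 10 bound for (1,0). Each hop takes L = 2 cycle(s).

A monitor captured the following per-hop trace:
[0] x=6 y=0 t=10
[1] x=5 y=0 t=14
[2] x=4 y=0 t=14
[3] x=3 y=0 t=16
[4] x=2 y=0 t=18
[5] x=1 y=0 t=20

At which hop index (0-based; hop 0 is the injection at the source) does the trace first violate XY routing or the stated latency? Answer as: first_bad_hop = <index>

first_bad_hop = 1

[1] (-1,+0) / 4c ⇒ BAD: Δcyc=4≠L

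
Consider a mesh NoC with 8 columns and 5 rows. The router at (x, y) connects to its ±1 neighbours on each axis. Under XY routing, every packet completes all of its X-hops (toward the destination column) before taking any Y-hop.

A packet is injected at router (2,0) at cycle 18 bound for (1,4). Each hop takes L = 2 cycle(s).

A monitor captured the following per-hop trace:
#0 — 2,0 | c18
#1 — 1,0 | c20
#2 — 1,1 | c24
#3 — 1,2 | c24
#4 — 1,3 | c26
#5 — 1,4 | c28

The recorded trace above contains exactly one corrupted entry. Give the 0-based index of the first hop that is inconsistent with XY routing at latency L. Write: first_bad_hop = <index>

first_bad_hop = 2

hop 1: step (-1,+0), +2 cyc — ok
hop 2: step (+0,+1), +4 cyc — BAD: Δcyc=4≠L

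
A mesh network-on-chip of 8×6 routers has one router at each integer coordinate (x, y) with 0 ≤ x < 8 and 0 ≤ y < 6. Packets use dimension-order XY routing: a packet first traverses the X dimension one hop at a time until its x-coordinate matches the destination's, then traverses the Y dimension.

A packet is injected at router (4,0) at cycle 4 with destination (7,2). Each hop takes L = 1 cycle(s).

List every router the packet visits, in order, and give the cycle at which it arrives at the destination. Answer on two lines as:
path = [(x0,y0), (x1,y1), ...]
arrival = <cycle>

path = [(4,0), (5,0), (6,0), (7,0), (7,1), (7,2)]
arrival = 9

t=4: at (4,0)
t=5: at (5,0) after E
t=6: at (6,0) after E
t=7: at (7,0) after E
t=8: at (7,1) after N
t=9: at (7,2) after N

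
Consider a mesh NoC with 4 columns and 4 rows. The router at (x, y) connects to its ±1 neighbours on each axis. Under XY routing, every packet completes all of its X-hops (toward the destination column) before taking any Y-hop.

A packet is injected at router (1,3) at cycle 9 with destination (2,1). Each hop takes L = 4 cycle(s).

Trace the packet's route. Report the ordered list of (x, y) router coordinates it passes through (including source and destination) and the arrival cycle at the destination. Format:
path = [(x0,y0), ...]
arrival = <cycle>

[0] x=1 y=3 t=9
[1] x=2 y=3 t=13 →E
[2] x=2 y=2 t=17 →S
[3] x=2 y=1 t=21 →S

path = [(1,3), (2,3), (2,2), (2,1)]
arrival = 21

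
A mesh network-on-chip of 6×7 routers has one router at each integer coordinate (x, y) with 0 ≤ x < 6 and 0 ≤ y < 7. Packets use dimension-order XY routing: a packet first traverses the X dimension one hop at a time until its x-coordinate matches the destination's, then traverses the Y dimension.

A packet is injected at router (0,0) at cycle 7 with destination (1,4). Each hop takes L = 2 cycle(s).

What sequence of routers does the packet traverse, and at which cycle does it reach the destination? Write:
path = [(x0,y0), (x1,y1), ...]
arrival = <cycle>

t=7: at (0,0)
t=9: at (1,0) after E
t=11: at (1,1) after N
t=13: at (1,2) after N
t=15: at (1,3) after N
t=17: at (1,4) after N

path = [(0,0), (1,0), (1,1), (1,2), (1,3), (1,4)]
arrival = 17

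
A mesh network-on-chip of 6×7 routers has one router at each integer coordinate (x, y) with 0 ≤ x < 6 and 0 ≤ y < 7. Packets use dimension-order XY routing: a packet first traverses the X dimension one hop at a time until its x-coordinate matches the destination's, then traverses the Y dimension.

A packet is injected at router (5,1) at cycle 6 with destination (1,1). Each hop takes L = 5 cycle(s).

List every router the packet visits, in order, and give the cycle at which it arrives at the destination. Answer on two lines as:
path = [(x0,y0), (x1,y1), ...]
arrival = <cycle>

path = [(5,1), (4,1), (3,1), (2,1), (1,1)]
arrival = 26

[0] x=5 y=1 t=6
[1] x=4 y=1 t=11 →W
[2] x=3 y=1 t=16 →W
[3] x=2 y=1 t=21 →W
[4] x=1 y=1 t=26 →W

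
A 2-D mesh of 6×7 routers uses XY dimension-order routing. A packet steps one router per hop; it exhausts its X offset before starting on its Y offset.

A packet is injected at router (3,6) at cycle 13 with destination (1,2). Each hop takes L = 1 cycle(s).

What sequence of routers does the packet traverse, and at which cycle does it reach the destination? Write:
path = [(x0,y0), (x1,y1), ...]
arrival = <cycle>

path = [(3,6), (2,6), (1,6), (1,5), (1,4), (1,3), (1,2)]
arrival = 19

t=13: at (3,6)
t=14: at (2,6) after W
t=15: at (1,6) after W
t=16: at (1,5) after S
t=17: at (1,4) after S
t=18: at (1,3) after S
t=19: at (1,2) after S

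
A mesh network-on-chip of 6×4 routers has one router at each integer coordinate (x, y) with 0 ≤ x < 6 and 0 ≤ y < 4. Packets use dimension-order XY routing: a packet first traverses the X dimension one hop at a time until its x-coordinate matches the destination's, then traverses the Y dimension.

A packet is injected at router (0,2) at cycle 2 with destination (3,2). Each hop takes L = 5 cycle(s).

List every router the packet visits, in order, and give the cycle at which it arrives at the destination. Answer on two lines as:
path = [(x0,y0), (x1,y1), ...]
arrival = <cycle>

path = [(0,2), (1,2), (2,2), (3,2)]
arrival = 17

hop 0: (0,2) @ cyc 2
hop 1: (1,2) @ cyc 7  [E]
hop 2: (2,2) @ cyc 12  [E]
hop 3: (3,2) @ cyc 17  [E]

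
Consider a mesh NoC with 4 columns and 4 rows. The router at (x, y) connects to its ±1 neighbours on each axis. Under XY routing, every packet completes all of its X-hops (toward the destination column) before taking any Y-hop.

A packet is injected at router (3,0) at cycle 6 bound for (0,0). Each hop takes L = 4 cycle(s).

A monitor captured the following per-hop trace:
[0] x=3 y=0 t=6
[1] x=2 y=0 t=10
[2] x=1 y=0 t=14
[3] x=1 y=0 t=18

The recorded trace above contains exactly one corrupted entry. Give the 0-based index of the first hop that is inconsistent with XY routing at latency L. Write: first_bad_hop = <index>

first_bad_hop = 3

check 1→ d=(-1,0) cyc+4: ok
check 2→ d=(-1,0) cyc+4: ok
check 3→ d=(0,0) cyc+4: BAD: non-unit step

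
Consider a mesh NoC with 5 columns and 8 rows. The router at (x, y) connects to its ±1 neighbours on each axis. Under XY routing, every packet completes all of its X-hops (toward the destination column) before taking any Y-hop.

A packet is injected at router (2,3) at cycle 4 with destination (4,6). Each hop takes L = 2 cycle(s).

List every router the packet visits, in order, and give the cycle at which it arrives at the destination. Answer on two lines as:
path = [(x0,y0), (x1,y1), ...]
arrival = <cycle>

#0 — 2,3 | c4
#1 — 3,3 | c6 | E
#2 — 4,3 | c8 | E
#3 — 4,4 | c10 | N
#4 — 4,5 | c12 | N
#5 — 4,6 | c14 | N

path = [(2,3), (3,3), (4,3), (4,4), (4,5), (4,6)]
arrival = 14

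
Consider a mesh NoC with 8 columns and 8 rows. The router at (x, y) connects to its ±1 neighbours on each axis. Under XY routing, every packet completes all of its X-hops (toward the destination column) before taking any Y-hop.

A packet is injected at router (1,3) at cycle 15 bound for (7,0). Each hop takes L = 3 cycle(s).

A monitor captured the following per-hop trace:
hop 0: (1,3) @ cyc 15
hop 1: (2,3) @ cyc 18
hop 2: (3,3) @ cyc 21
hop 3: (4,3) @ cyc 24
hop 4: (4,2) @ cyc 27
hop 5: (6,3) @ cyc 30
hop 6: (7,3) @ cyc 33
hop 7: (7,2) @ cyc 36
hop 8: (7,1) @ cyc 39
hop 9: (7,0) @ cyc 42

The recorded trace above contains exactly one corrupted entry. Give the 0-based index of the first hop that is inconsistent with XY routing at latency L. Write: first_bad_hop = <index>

first_bad_hop = 4

[1] (+1,+0) / 3c ⇒ ok
[2] (+1,+0) / 3c ⇒ ok
[3] (+1,+0) / 3c ⇒ ok
[4] (+0,-1) / 3c ⇒ BAD: Y-move but x=4≠7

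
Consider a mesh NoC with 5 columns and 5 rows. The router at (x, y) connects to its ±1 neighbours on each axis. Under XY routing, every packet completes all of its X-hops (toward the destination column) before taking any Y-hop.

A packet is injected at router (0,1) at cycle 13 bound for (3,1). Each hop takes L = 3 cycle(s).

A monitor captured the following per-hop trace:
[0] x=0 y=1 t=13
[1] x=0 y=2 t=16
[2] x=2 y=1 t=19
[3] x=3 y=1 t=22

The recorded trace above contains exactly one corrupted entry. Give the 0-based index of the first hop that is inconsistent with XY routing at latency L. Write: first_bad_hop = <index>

first_bad_hop = 1

check 1→ d=(0,1) cyc+3: BAD: Y-move but x=0≠3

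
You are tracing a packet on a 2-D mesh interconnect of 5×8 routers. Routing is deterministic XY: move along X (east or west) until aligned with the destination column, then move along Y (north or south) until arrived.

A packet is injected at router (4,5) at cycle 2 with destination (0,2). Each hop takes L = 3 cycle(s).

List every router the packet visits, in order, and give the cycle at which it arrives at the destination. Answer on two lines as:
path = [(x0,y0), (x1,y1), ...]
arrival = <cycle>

path = [(4,5), (3,5), (2,5), (1,5), (0,5), (0,4), (0,3), (0,2)]
arrival = 23

  0. router=(4,5) cycle=2 (inject)
  1. router=(3,5) cycle=5 dir=W
  2. router=(2,5) cycle=8 dir=W
  3. router=(1,5) cycle=11 dir=W
  4. router=(0,5) cycle=14 dir=W
  5. router=(0,4) cycle=17 dir=S
  6. router=(0,3) cycle=20 dir=S
  7. router=(0,2) cycle=23 dir=S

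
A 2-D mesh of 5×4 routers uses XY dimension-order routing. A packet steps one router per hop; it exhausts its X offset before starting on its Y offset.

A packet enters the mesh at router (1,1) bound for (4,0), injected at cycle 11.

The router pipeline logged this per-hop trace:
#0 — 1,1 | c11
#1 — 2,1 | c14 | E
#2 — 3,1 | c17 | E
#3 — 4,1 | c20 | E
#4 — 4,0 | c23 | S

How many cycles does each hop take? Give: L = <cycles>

From hop 0 (11) to hop 1 (14): +3 cycles.
Each hop adds L, hence L = 3.

L = 3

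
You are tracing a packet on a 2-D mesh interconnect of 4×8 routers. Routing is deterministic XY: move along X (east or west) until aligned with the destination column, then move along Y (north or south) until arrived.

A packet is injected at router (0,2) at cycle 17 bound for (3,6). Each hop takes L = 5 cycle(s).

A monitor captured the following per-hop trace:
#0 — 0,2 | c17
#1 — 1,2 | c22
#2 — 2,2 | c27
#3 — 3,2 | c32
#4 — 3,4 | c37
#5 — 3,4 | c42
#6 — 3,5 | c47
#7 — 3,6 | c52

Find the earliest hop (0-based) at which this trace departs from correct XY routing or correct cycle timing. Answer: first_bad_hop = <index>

  1: Δx=+1 Δy=+0 Δt=5 [ok]
  2: Δx=+1 Δy=+0 Δt=5 [ok]
  3: Δx=+1 Δy=+0 Δt=5 [ok]
  4: Δx=+0 Δy=+2 Δt=5 [BAD: non-unit step]

first_bad_hop = 4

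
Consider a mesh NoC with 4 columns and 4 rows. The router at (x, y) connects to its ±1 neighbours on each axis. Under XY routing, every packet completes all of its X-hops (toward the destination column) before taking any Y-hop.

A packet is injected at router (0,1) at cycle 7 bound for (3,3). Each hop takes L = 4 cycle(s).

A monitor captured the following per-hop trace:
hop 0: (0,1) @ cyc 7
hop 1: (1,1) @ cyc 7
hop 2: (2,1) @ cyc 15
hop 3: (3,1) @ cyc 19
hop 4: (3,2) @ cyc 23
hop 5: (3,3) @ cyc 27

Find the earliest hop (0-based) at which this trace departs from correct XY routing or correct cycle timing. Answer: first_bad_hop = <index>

hop 1: step (+1,+0), +0 cyc — BAD: Δcyc=0≠L

first_bad_hop = 1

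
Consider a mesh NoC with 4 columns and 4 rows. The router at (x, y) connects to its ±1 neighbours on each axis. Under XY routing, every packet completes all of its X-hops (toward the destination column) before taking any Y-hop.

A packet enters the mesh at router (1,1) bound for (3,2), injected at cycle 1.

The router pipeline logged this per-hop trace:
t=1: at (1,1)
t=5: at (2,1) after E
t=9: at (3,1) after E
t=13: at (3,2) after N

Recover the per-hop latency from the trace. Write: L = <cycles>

Δcyc across hop 0→1: 5 − 1 = 4.
Per-hop latency L = Δcyc = 4.

L = 4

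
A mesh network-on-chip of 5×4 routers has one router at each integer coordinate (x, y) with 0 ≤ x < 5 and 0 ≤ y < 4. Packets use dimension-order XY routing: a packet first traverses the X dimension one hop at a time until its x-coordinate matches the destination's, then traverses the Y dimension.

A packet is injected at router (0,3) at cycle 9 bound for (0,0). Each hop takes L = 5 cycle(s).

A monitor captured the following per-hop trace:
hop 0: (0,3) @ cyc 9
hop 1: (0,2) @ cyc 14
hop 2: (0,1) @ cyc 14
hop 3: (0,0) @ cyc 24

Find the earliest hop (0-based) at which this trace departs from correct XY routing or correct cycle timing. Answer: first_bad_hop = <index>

hop 1: step (+0,-1), +5 cyc — ok
hop 2: step (+0,-1), +0 cyc — BAD: Δcyc=0≠L

first_bad_hop = 2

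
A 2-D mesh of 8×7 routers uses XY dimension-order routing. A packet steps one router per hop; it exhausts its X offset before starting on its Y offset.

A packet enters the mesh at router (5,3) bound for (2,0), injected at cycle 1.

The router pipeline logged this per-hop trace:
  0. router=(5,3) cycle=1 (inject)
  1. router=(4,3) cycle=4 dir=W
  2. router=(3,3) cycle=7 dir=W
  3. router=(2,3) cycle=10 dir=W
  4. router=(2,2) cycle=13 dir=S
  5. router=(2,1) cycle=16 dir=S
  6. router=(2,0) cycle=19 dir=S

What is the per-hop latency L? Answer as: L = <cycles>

L = 3

Δcyc across hop 0→1: 4 − 1 = 3.
Per-hop latency L = Δcyc = 3.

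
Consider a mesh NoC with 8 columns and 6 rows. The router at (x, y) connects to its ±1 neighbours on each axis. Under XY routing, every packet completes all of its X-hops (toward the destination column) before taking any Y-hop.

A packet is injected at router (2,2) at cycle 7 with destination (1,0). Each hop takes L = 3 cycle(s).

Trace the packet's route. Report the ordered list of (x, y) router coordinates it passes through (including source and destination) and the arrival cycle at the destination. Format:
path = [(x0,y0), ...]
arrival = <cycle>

t=7: at (2,2)
t=10: at (1,2) after W
t=13: at (1,1) after S
t=16: at (1,0) after S

path = [(2,2), (1,2), (1,1), (1,0)]
arrival = 16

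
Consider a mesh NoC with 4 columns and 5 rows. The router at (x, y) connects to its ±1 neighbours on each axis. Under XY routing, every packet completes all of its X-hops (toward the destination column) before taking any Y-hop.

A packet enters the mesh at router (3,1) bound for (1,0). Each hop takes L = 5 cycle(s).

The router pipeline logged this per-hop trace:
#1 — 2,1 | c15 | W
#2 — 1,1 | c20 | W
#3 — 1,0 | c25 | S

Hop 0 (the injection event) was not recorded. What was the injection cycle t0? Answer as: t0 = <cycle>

cyc[1] = 15 and cyc[k] = t0 + k·L for every k.
So t0 = 15 − 1·5 = 10.

t0 = 10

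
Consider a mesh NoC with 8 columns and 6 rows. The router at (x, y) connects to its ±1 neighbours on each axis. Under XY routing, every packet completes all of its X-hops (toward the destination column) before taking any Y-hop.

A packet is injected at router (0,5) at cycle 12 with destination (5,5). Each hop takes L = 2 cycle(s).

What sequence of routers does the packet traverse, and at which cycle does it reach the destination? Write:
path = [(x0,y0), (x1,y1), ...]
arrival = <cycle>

path = [(0,5), (1,5), (2,5), (3,5), (4,5), (5,5)]
arrival = 22

[0] x=0 y=5 t=12
[1] x=1 y=5 t=14 →E
[2] x=2 y=5 t=16 →E
[3] x=3 y=5 t=18 →E
[4] x=4 y=5 t=20 →E
[5] x=5 y=5 t=22 →E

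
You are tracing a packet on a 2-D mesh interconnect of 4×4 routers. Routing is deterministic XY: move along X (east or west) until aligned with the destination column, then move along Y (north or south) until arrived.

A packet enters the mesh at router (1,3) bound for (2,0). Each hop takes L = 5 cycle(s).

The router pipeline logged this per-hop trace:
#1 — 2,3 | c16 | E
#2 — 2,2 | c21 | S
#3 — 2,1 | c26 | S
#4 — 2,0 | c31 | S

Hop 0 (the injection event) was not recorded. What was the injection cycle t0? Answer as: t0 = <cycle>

t0 = 11

The first recorded entry is hop 1 at cycle 16.
t0 = cyc[1] − L = 16 − 5 = 11.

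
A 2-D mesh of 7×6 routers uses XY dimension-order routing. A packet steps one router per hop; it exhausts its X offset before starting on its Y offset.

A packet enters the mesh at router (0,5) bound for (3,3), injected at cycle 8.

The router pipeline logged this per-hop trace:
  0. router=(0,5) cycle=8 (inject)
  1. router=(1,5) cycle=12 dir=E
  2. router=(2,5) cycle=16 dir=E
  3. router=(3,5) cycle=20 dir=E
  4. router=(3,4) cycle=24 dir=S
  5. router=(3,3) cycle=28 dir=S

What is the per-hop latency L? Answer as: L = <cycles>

Δcyc across hop 0→1: 12 − 8 = 4.
Per-hop latency L = Δcyc = 4.

L = 4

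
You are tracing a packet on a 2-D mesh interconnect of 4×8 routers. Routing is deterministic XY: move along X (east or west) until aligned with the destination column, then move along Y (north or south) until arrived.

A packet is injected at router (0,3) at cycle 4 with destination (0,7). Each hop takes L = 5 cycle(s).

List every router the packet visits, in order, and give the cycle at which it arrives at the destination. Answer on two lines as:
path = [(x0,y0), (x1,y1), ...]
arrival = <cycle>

path = [(0,3), (0,4), (0,5), (0,6), (0,7)]
arrival = 24

src (0,3)  cyc=4
N→(0,4)  cyc=9
N→(0,5)  cyc=14
N→(0,6)  cyc=19
N→(0,7)  cyc=24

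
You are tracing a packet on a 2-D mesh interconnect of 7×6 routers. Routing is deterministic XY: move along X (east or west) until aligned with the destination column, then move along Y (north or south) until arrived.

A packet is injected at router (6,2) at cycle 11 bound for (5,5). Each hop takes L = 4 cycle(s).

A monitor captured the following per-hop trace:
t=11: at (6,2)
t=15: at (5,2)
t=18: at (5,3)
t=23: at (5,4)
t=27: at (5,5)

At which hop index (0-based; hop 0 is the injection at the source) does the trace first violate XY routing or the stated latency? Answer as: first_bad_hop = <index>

check 1→ d=(-1,0) cyc+4: ok
check 2→ d=(0,1) cyc+3: BAD: Δcyc=3≠L

first_bad_hop = 2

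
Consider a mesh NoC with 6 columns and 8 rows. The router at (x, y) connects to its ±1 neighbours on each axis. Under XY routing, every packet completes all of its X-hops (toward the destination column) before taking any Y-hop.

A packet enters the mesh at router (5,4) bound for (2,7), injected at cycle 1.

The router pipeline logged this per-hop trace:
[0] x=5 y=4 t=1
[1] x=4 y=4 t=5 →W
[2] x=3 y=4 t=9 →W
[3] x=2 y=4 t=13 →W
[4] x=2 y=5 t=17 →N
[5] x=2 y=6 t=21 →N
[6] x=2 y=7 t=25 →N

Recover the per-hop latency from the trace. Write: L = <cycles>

L = 4

Between hops 0 and 1 the cycle counter advances 5 − 1 = 4.
Per-hop latency L = Δcyc = 4.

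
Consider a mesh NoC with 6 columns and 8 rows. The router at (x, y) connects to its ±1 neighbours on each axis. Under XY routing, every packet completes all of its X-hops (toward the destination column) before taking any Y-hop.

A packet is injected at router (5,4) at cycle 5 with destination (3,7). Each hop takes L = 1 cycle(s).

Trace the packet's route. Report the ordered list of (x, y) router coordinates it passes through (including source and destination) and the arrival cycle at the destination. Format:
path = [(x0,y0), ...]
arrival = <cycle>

[0] x=5 y=4 t=5
[1] x=4 y=4 t=6 →W
[2] x=3 y=4 t=7 →W
[3] x=3 y=5 t=8 →N
[4] x=3 y=6 t=9 →N
[5] x=3 y=7 t=10 →N

path = [(5,4), (4,4), (3,4), (3,5), (3,6), (3,7)]
arrival = 10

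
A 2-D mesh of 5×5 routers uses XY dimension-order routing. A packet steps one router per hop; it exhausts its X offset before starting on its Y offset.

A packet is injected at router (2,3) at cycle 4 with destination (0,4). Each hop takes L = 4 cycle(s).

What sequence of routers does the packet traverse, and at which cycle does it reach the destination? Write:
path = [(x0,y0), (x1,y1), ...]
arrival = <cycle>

  0. router=(2,3) cycle=4 (inject)
  1. router=(1,3) cycle=8 dir=W
  2. router=(0,3) cycle=12 dir=W
  3. router=(0,4) cycle=16 dir=N

path = [(2,3), (1,3), (0,3), (0,4)]
arrival = 16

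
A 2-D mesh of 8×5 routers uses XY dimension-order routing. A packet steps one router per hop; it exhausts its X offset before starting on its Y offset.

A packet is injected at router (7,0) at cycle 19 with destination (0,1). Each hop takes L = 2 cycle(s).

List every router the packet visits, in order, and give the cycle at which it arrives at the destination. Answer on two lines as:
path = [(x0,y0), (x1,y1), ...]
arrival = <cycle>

path = [(7,0), (6,0), (5,0), (4,0), (3,0), (2,0), (1,0), (0,0), (0,1)]
arrival = 35

t=19: at (7,0)
t=21: at (6,0) after W
t=23: at (5,0) after W
t=25: at (4,0) after W
t=27: at (3,0) after W
t=29: at (2,0) after W
t=31: at (1,0) after W
t=33: at (0,0) after W
t=35: at (0,1) after N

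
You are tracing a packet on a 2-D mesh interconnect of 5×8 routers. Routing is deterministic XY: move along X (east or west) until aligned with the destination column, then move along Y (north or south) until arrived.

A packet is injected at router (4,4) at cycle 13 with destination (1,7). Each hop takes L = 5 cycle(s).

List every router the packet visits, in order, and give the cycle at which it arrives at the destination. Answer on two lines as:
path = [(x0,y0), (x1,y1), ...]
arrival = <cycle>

hop 0: (4,4) @ cyc 13
hop 1: (3,4) @ cyc 18  [W]
hop 2: (2,4) @ cyc 23  [W]
hop 3: (1,4) @ cyc 28  [W]
hop 4: (1,5) @ cyc 33  [N]
hop 5: (1,6) @ cyc 38  [N]
hop 6: (1,7) @ cyc 43  [N]

path = [(4,4), (3,4), (2,4), (1,4), (1,5), (1,6), (1,7)]
arrival = 43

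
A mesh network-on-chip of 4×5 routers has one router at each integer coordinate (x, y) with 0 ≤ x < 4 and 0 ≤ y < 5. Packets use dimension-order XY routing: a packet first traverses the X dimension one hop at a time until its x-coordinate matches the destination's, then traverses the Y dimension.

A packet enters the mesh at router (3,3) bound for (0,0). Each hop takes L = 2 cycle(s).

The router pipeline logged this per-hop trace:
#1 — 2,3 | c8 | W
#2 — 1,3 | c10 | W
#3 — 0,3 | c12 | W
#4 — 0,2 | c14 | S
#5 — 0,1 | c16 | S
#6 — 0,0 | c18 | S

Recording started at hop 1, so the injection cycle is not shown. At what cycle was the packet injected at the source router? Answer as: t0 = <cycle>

cyc[1] = 8 and cyc[k] = t0 + k·L for every k.
t0 = cyc[1] − L = 8 − 2 = 6.

t0 = 6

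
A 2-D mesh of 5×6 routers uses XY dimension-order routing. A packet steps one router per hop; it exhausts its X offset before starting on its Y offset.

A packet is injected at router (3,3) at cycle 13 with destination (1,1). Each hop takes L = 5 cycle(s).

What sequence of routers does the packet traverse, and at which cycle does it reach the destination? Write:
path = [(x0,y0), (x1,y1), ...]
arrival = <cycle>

path = [(3,3), (2,3), (1,3), (1,2), (1,1)]
arrival = 33

  0. router=(3,3) cycle=13 (inject)
  1. router=(2,3) cycle=18 dir=W
  2. router=(1,3) cycle=23 dir=W
  3. router=(1,2) cycle=28 dir=S
  4. router=(1,1) cycle=33 dir=S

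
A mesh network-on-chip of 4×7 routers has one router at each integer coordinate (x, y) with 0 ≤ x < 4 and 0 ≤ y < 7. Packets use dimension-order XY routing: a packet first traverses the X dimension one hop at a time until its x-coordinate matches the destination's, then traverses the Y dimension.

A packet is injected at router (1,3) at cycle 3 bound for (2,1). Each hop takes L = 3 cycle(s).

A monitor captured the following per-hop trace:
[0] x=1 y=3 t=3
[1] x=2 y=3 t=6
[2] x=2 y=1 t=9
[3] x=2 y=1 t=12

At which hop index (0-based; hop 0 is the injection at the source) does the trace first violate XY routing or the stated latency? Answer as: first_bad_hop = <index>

[1] (+1,+0) / 3c ⇒ ok
[2] (+0,-2) / 3c ⇒ BAD: non-unit step

first_bad_hop = 2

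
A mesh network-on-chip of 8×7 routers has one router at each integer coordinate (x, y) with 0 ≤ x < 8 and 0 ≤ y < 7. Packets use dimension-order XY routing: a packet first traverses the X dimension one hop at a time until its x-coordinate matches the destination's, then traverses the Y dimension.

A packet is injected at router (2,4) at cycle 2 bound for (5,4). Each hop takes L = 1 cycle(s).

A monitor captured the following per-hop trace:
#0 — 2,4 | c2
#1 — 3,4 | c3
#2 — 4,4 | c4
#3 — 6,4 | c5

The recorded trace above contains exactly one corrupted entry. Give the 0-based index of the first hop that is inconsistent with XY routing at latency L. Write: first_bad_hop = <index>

first_bad_hop = 3

check 1→ d=(1,0) cyc+1: ok
check 2→ d=(1,0) cyc+1: ok
check 3→ d=(2,0) cyc+1: BAD: non-unit step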